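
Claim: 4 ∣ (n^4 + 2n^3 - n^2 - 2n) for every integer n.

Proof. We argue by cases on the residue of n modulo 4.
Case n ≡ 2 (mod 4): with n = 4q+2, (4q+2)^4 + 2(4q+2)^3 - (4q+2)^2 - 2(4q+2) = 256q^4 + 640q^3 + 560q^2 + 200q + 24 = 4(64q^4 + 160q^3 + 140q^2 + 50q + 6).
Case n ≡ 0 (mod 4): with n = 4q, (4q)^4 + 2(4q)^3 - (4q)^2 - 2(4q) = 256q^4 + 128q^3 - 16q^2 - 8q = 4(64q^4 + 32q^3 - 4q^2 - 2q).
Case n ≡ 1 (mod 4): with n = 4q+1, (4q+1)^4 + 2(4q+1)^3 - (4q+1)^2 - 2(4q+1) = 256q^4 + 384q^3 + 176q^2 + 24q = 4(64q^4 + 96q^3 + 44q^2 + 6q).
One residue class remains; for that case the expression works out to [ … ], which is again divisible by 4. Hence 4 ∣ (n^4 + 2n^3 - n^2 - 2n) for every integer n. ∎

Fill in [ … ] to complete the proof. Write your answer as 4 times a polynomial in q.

4(64q^4 + 224q^3 + 284q^2 + 154q + 30)

The residues treated are {2, 0, 1}, so the missing case is n ≡ 3 (mod 4); write n = 4q+3.
Then (4q+3)^4 + 2(4q+3)^3 - (4q+3)^2 - 2(4q+3) = 256q^4 + 896q^3 + 1136q^2 + 616q + 120 = 4(64q^4 + 224q^3 + 284q^2 + 154q + 30).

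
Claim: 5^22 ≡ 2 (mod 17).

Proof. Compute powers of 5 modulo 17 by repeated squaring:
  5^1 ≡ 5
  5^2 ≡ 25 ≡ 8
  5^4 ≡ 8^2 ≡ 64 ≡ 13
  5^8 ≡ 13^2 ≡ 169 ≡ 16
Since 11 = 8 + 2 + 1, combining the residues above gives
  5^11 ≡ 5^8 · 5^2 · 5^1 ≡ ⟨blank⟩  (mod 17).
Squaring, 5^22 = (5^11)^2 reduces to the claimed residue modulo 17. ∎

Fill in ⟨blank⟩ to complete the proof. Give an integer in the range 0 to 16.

Multiply the listed residues: 16 · 8 · 5 = 128 → 640.
Reducing modulo 17: 640 = 37·17 + 11, so 5^11 ≡ 11.

11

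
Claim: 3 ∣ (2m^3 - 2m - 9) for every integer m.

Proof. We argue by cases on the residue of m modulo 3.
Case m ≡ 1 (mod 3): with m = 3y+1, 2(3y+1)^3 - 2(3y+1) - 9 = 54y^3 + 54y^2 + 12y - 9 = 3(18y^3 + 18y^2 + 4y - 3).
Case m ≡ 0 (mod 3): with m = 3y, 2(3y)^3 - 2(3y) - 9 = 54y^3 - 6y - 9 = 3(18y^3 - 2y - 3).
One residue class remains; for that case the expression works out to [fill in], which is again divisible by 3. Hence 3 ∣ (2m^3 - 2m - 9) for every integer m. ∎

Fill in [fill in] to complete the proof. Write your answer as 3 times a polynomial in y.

3(18y^3 + 36y^2 + 22y + 1)

Only m ≡ 2 (mod 3) is unaccounted for. Put m = 3y+2:
2(3y+2)^3 - 2(3y+2) - 9 expands to 54y^3 + 108y^2 + 66y + 3,
and factoring out 3 leaves 3(18y^3 + 36y^2 + 22y + 1).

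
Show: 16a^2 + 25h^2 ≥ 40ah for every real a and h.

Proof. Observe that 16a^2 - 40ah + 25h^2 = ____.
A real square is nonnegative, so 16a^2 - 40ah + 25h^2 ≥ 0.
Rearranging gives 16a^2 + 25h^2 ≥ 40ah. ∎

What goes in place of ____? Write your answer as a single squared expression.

The leading and trailing coefficients are 4^2 and 5^2, and 40 = 2·4·5, so the trinomial is (4a - 5h)^2.
Hence 16a^2 - 40ah + 25h^2 ≥ 0.

(4a - 5h)^2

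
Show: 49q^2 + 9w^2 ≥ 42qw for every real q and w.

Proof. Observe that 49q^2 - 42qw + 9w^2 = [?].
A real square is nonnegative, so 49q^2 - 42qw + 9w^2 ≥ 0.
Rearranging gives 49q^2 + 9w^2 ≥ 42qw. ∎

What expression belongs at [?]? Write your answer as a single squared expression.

(7q - 3w)^2

The leading and trailing coefficients are 7^2 and 3^2, and 42 = 2·7·3, so the trinomial is (7q - 3w)^2.
Hence 49q^2 - 42qw + 9w^2 ≥ 0.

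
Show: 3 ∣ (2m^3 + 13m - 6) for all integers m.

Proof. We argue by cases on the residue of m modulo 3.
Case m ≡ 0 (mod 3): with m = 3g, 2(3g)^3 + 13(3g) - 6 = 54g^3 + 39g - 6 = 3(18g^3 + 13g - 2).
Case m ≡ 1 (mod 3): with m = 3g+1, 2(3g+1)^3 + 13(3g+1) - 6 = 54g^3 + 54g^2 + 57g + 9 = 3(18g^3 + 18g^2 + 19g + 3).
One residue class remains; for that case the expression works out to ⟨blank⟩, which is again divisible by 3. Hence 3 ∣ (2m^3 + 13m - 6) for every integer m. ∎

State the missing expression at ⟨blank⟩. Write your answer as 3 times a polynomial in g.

Only m ≡ 2 (mod 3) is unaccounted for. Put m = 3g+2:
2(3g+2)^3 + 13(3g+2) - 6 expands to 54g^3 + 108g^2 + 111g + 36,
and factoring out 3 leaves 3(18g^3 + 36g^2 + 37g + 12).

3(18g^3 + 36g^2 + 37g + 12)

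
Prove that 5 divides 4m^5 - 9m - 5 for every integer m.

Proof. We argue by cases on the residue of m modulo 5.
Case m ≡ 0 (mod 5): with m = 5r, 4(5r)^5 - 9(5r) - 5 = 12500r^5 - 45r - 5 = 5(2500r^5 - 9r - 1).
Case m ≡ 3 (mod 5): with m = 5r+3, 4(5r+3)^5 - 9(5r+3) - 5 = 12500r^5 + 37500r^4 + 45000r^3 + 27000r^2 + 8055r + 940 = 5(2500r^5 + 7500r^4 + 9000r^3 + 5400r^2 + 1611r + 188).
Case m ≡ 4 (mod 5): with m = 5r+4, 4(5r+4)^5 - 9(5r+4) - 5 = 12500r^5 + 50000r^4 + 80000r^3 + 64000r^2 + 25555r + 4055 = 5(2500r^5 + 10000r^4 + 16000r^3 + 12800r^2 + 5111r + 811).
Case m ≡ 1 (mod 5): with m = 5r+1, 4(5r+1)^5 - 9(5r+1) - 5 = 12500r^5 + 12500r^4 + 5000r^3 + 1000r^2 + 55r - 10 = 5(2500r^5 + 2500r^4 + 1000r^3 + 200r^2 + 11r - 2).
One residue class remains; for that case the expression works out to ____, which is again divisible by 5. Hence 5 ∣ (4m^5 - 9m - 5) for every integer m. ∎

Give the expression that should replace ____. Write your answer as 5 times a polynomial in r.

5(2500r^5 + 5000r^4 + 4000r^3 + 1600r^2 + 311r + 21)

Only m ≡ 2 (mod 5) is unaccounted for. Put m = 5r+2:
4(5r+2)^5 - 9(5r+2) - 5 expands to 12500r^5 + 25000r^4 + 20000r^3 + 8000r^2 + 1555r + 105,
and factoring out 5 leaves 5(2500r^5 + 5000r^4 + 4000r^3 + 1600r^2 + 311r + 21).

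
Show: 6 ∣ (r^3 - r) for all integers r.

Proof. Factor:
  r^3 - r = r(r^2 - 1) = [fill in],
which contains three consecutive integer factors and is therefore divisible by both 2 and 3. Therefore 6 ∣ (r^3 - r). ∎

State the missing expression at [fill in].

(r - 1)r(r + 1)

r(r^2 - 1) = r(r - 1)(r + 1) = (r - 1)r(r + 1).
These three factors are consecutive integers, so their product is divisible by 6.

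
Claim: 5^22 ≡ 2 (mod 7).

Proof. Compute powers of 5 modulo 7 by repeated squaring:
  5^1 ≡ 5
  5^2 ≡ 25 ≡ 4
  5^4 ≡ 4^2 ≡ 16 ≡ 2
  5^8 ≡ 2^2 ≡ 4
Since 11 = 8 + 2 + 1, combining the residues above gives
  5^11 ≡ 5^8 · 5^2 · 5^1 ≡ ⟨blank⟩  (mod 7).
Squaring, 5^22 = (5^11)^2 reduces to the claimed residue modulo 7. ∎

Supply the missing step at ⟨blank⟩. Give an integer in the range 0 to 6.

3

5^8 · 5^2 · 5^1 ≡ 4 · 4 · 5 = 80.
80 mod 7 = 3, so 5^11 ≡ 3 (mod 7).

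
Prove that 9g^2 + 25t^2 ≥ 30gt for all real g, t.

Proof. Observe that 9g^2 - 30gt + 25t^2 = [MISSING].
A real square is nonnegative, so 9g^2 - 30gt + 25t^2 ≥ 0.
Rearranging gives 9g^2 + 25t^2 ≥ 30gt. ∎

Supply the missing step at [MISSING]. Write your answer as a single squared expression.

(3g - 5t)^2

9g^2 - 30gt + 25t^2 is a perfect-square trinomial: the outer terms are (3g)^2 and (5t)^2, and the cross term is -2·3g·5t.
So 9g^2 - 30gt + 25t^2 = (3g - 5t)^2 ≥ 0.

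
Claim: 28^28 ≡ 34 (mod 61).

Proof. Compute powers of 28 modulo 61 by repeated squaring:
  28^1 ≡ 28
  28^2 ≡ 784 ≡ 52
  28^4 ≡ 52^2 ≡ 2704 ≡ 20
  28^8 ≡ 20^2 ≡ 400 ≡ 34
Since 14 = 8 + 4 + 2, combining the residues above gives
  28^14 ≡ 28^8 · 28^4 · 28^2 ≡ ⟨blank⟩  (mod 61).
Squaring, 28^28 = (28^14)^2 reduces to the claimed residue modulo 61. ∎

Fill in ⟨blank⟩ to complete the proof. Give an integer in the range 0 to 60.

28^8 · 28^4 · 28^2 ≡ 34 · 20 · 52 = 35360.
35360 mod 61 = 41, so 28^14 ≡ 41 (mod 61).

41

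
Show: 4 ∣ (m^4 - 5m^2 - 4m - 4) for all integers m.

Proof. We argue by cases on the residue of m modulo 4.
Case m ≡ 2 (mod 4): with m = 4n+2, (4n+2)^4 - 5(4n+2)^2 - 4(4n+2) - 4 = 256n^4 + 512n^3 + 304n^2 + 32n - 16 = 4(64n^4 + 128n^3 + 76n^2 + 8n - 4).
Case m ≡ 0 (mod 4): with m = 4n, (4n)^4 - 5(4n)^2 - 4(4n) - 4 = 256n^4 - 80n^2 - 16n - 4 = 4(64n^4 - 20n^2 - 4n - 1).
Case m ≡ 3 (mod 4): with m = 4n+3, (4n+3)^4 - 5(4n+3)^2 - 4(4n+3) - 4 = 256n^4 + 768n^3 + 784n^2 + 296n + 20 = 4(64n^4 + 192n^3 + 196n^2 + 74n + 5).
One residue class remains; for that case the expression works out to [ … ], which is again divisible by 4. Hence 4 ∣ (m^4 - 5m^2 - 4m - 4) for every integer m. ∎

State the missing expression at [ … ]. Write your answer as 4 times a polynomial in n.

Only m ≡ 1 (mod 4) is unaccounted for. Put m = 4n+1:
(4n+1)^4 - 5(4n+1)^2 - 4(4n+1) - 4 expands to 256n^4 + 256n^3 + 16n^2 - 40n - 12,
and factoring out 4 leaves 4(64n^4 + 64n^3 + 4n^2 - 10n - 3).

4(64n^4 + 64n^3 + 4n^2 - 10n - 3)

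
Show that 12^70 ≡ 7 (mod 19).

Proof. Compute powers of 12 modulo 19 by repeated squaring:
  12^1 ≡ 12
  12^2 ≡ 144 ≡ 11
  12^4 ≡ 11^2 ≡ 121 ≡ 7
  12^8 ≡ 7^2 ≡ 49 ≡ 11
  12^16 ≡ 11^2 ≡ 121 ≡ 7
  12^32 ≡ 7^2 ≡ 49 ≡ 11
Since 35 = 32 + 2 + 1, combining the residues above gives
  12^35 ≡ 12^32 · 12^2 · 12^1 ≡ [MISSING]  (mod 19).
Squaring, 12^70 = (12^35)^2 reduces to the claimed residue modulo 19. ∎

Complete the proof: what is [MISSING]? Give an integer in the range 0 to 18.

Multiply the listed residues: 11 · 11 · 12 = 121 → 1452.
Reducing modulo 19: 1452 = 76·19 + 8, so 12^35 ≡ 8.

8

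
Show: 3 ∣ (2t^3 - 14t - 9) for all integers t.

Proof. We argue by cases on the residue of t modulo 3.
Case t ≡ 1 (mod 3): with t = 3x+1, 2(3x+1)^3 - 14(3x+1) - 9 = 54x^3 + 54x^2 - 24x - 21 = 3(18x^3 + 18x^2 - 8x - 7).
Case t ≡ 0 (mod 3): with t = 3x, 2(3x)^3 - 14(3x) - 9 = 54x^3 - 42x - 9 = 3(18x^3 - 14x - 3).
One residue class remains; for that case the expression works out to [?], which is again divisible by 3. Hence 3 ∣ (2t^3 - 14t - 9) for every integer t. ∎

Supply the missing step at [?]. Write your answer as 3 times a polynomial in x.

3(18x^3 + 36x^2 + 10x - 7)

Only t ≡ 2 (mod 3) is unaccounted for. Put t = 3x+2:
2(3x+2)^3 - 14(3x+2) - 9 expands to 54x^3 + 108x^2 + 30x - 21,
and factoring out 3 leaves 3(18x^3 + 36x^2 + 10x - 7).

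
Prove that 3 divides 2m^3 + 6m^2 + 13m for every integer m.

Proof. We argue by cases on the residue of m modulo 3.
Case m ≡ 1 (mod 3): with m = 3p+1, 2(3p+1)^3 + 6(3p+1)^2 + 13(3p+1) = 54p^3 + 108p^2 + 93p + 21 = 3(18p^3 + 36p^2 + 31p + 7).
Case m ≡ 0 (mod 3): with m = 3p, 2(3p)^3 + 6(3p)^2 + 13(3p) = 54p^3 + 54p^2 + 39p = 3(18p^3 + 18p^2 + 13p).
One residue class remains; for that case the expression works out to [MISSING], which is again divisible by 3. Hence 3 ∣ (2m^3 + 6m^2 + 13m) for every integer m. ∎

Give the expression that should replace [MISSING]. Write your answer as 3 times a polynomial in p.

3(18p^3 + 54p^2 + 61p + 22)

The residues treated are {1, 0}, so the missing case is m ≡ 2 (mod 3); write m = 3p+2.
Then 2(3p+2)^3 + 6(3p+2)^2 + 13(3p+2) = 54p^3 + 162p^2 + 183p + 66 = 3(18p^3 + 54p^2 + 61p + 22).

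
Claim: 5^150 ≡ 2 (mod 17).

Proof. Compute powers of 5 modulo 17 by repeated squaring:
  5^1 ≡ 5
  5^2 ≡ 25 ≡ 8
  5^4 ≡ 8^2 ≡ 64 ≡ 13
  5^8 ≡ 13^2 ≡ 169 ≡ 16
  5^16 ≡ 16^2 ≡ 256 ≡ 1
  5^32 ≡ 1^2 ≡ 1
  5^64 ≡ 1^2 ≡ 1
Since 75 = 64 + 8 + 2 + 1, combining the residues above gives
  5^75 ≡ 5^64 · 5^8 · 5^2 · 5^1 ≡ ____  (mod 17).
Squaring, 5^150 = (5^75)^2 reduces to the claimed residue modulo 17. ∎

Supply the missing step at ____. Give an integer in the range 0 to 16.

11

5^64 · 5^8 · 5^2 · 5^1 ≡ 1 · 16 · 8 · 5 = 640.
640 mod 17 = 11, so 5^75 ≡ 11 (mod 17).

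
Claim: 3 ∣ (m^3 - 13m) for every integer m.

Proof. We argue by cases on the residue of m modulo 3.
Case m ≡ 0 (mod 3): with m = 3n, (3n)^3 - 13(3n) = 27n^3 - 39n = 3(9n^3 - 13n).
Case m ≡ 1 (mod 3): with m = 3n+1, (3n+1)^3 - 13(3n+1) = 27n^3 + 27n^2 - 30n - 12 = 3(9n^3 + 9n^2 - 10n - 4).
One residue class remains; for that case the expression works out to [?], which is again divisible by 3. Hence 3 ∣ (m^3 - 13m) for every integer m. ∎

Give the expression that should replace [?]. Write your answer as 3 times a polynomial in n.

3(9n^3 + 18n^2 - n - 6)

Only m ≡ 2 (mod 3) is unaccounted for. Put m = 3n+2:
(3n+2)^3 - 13(3n+2) expands to 27n^3 + 54n^2 - 3n - 18,
and factoring out 3 leaves 3(9n^3 + 18n^2 - n - 6).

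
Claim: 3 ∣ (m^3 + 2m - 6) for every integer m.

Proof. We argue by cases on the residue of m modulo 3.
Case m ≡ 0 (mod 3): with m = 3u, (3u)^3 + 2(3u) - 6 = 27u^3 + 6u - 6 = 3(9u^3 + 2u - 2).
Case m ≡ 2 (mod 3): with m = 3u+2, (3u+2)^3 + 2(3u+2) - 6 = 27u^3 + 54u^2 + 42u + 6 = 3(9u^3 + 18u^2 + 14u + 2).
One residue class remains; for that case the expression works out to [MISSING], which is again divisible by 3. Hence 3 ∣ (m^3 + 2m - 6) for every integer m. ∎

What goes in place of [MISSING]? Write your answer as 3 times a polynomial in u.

3(9u^3 + 9u^2 + 5u - 1)

Only m ≡ 1 (mod 3) is unaccounted for. Put m = 3u+1:
(3u+1)^3 + 2(3u+1) - 6 expands to 27u^3 + 27u^2 + 15u - 3,
and factoring out 3 leaves 3(9u^3 + 9u^2 + 5u - 1).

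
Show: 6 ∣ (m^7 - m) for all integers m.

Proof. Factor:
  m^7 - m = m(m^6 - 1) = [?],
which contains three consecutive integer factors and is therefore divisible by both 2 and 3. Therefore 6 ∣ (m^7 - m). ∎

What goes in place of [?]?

(m - 1)m(m + 1)(m^4 + m^2 + 1)

m^6 - 1 = (m^2 - 1)(m^4 + m^2 + 1), and m^2 - 1 = (m-1)(m+1).
So m(m^6 - 1) = (m - 1)m(m + 1)(m^4 + m^2 + 1).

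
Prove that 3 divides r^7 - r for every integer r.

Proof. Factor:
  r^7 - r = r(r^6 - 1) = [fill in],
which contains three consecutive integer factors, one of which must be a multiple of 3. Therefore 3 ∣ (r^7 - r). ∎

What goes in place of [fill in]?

(r - 1)r(r + 1)(r^4 + r^2 + 1)

r^6 - 1 = (r^2 - 1)(r^4 + r^2 + 1), and r^2 - 1 = (r-1)(r+1).
So r(r^6 - 1) = (r - 1)r(r + 1)(r^4 + r^2 + 1).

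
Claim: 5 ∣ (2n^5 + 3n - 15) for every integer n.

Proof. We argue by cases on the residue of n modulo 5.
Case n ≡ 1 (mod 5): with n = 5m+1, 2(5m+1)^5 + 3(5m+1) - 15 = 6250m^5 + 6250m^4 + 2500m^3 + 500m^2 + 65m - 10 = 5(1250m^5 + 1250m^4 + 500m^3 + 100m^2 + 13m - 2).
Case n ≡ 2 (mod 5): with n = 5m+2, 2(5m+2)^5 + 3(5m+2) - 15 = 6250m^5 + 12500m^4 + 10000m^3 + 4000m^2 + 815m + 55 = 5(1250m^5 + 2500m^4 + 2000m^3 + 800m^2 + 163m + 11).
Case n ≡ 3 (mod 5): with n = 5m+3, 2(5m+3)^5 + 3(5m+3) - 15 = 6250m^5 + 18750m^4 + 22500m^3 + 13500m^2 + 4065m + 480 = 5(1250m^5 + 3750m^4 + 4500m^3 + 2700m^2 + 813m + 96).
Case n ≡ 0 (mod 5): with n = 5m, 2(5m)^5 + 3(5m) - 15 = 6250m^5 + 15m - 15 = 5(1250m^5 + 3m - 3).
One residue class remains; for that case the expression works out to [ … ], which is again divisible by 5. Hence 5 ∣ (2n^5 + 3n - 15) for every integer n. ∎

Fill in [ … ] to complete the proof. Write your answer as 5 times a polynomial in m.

The residues treated are {1, 2, 3, 0}, so the missing case is n ≡ 4 (mod 5); write n = 5m+4.
Then 2(5m+4)^5 + 3(5m+4) - 15 = 6250m^5 + 25000m^4 + 40000m^3 + 32000m^2 + 12815m + 2045 = 5(1250m^5 + 5000m^4 + 8000m^3 + 6400m^2 + 2563m + 409).

5(1250m^5 + 5000m^4 + 8000m^3 + 6400m^2 + 2563m + 409)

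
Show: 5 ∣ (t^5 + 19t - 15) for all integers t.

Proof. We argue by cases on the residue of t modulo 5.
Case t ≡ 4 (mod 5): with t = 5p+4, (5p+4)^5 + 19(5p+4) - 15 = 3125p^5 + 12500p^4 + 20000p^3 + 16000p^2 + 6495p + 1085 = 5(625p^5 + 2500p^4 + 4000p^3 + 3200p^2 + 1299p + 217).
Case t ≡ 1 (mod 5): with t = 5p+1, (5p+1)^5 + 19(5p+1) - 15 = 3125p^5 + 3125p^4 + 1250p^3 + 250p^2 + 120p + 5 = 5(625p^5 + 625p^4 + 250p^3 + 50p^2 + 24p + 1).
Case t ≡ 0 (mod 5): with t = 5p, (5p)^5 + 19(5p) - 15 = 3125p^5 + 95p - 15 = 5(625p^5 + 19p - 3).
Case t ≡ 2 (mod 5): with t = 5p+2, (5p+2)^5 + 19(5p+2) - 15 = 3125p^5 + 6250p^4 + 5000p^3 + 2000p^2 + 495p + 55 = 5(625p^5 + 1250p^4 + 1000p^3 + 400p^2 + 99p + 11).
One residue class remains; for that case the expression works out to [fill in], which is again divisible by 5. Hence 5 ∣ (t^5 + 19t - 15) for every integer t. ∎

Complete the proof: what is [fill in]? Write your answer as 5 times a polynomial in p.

5(625p^5 + 1875p^4 + 2250p^3 + 1350p^2 + 424p + 57)

Only t ≡ 3 (mod 5) is unaccounted for. Put t = 5p+3:
(5p+3)^5 + 19(5p+3) - 15 expands to 3125p^5 + 9375p^4 + 11250p^3 + 6750p^2 + 2120p + 285,
and factoring out 5 leaves 5(625p^5 + 1875p^4 + 2250p^3 + 1350p^2 + 424p + 57).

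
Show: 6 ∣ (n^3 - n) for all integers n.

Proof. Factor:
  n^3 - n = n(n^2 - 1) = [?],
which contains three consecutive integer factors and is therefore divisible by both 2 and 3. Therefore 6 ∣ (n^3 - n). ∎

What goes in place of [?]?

(n - 1)n(n + 1)

n(n^2 - 1) = n(n - 1)(n + 1) = (n - 1)n(n + 1).
These three factors are consecutive integers, so their product is divisible by 6.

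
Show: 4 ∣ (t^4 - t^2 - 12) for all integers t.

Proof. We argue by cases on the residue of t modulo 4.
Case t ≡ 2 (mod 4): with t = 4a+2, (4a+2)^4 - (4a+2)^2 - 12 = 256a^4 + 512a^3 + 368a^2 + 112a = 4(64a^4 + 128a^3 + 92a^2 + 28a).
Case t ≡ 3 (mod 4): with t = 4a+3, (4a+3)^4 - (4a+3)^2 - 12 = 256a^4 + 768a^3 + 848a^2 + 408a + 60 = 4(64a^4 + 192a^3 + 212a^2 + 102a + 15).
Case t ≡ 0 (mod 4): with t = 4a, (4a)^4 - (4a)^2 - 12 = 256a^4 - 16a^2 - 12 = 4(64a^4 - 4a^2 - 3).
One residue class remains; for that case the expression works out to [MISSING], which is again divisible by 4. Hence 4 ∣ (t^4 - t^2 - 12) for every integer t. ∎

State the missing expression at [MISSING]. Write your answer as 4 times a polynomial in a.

4(64a^4 + 64a^3 + 20a^2 + 2a - 3)

Only t ≡ 1 (mod 4) is unaccounted for. Put t = 4a+1:
(4a+1)^4 - (4a+1)^2 - 12 expands to 256a^4 + 256a^3 + 80a^2 + 8a - 12,
and factoring out 4 leaves 4(64a^4 + 64a^3 + 20a^2 + 2a - 3).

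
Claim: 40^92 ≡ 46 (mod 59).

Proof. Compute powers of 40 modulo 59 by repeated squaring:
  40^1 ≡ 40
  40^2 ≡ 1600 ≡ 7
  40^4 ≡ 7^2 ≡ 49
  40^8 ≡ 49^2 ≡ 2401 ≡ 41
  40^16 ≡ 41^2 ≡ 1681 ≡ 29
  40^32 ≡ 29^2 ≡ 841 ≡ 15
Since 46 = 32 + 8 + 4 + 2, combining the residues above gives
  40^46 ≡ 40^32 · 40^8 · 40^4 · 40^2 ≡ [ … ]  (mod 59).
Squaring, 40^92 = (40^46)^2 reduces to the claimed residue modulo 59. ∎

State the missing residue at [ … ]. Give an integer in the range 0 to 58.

20

Multiply the listed residues: 15 · 41 · 49 · 7 = 615 → 30135 → 210945.
Reducing modulo 59: 210945 = 3575·59 + 20, so 40^46 ≡ 20.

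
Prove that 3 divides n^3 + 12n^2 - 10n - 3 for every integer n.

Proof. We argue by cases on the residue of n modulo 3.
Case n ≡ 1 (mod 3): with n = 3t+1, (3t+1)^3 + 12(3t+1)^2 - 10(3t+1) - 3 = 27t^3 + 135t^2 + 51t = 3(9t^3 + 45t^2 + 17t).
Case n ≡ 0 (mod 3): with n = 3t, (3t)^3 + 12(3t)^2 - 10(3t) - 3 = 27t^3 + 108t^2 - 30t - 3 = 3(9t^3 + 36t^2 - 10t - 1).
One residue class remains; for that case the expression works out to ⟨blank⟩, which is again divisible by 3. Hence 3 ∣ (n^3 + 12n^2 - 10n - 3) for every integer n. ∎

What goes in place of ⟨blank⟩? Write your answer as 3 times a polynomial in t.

3(9t^3 + 54t^2 + 50t + 11)

The residues treated are {1, 0}, so the missing case is n ≡ 2 (mod 3); write n = 3t+2.
Then (3t+2)^3 + 12(3t+2)^2 - 10(3t+2) - 3 = 27t^3 + 162t^2 + 150t + 33 = 3(9t^3 + 54t^2 + 50t + 11).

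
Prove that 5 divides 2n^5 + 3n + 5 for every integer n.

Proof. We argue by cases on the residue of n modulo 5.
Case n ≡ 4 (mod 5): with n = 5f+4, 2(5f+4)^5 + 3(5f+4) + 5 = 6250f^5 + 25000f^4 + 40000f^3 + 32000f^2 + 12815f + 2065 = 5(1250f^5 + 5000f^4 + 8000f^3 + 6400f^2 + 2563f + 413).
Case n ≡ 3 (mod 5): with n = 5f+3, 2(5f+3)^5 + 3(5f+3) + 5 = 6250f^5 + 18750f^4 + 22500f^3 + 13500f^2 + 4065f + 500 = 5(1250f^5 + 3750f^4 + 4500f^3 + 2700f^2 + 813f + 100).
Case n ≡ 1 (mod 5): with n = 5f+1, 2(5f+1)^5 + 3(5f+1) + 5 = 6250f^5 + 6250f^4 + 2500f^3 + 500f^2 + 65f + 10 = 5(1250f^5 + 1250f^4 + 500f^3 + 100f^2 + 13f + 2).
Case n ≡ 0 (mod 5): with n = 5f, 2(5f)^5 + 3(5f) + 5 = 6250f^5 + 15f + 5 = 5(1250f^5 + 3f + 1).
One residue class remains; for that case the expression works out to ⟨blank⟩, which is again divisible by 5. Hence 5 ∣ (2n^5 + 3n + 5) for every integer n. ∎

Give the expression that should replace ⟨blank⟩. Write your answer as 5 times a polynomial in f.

5(1250f^5 + 2500f^4 + 2000f^3 + 800f^2 + 163f + 15)

Only n ≡ 2 (mod 5) is unaccounted for. Put n = 5f+2:
2(5f+2)^5 + 3(5f+2) + 5 expands to 6250f^5 + 12500f^4 + 10000f^3 + 4000f^2 + 815f + 75,
and factoring out 5 leaves 5(1250f^5 + 2500f^4 + 2000f^3 + 800f^2 + 163f + 15).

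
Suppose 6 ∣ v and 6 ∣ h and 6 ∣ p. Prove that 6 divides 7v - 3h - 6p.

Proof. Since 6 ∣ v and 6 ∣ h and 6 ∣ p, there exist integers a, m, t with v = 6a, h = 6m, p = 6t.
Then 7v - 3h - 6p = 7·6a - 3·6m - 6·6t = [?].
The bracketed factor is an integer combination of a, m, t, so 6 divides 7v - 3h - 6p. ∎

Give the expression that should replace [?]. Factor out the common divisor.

Each term has a factor of 6: 7·6a - 3·6m - 6·6t = 6·(7a - 3m - 6t).
Since 7a - 3m - 6t is an integer, 6 ∣ (7v - 3h - 6p).

6(7a - 3m - 6t)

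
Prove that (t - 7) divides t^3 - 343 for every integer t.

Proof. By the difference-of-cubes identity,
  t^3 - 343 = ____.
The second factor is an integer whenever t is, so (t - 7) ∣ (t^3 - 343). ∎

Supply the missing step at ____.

Polynomial division of t^3 - 343 by t - 7 leaves remainder 0 and quotient t^2 + 7t + 49.
Hence t^3 - 343 = (t - 7)(t^2 + 7t + 49).

(t - 7)(t^2 + 7t + 49)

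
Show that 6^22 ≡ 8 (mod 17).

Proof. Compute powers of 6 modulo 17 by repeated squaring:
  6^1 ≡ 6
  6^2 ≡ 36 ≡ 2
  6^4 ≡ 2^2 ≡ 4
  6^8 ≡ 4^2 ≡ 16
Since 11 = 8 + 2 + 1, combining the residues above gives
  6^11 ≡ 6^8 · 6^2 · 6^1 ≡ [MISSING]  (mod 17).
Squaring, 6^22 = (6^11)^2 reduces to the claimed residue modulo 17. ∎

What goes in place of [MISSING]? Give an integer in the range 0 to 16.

5

6^8 · 6^2 · 6^1 ≡ 16 · 2 · 6 = 192.
192 mod 17 = 5, so 6^11 ≡ 5 (mod 17).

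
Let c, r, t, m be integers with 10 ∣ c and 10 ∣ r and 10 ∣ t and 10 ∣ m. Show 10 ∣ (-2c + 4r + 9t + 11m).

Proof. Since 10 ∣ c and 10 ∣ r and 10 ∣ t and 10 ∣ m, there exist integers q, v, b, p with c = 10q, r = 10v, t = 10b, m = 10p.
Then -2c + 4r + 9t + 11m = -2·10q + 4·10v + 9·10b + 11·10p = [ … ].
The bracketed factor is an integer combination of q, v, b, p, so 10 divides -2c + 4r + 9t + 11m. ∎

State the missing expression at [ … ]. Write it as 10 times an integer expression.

Pull the common 10 out of every term: -2·10q + 4·10v + 9·10b + 11·10p = 10(9b + 11p - 2q + 4v).
9b + 11p - 2q + 4v is an integer, which exhibits the divisibility.

10(9b + 11p - 2q + 4v)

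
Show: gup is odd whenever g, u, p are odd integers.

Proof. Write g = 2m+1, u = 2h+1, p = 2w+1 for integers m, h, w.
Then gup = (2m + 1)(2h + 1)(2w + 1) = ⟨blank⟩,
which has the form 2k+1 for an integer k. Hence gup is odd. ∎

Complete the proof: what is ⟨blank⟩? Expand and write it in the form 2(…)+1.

2(4hmw + 2hm + 2hw + h + 2mw + m + w) + 1

(2m + 1)(2h + 1)(2w + 1) = 8hmw + 4hm + 4hw + 2h + 4mw + 2m + 2w + 1
= 2(4hmw + 2hm + 2hw + h + 2mw + m + w) + 1.
Since 4hmw + 2hm + 2hw + h + 2mw + m + w is an integer, the product is of the form 2k+1 for an integer k.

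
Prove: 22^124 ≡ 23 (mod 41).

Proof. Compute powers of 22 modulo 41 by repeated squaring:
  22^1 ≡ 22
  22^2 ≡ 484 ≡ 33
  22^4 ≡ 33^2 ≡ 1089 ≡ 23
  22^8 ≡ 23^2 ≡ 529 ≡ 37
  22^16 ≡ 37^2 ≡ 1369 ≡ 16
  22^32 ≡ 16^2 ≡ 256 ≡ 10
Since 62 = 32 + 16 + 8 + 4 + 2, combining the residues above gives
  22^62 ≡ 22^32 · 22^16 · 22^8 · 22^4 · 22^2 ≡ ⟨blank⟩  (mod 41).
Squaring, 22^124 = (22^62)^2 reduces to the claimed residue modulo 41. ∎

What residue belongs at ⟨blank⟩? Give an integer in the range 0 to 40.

8

22^32 · 22^16 · 22^8 · 22^4 · 22^2 ≡ 10 · 16 · 37 · 23 · 33 = 4493280.
4493280 mod 41 = 8, so 22^62 ≡ 8 (mod 41).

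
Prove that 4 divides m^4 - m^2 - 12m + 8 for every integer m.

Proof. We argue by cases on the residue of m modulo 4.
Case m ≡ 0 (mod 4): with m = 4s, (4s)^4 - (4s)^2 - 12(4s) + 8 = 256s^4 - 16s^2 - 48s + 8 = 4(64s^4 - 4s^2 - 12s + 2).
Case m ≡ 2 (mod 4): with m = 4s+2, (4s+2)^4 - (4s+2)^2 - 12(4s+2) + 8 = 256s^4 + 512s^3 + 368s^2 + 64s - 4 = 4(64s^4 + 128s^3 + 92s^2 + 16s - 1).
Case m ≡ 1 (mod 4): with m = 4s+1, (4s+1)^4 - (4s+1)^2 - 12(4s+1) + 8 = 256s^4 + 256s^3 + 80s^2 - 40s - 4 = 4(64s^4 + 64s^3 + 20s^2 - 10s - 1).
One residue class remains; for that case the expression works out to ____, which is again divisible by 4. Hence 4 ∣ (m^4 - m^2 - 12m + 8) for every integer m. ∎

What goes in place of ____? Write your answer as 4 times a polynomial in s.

4(64s^4 + 192s^3 + 212s^2 + 90s + 11)

Only m ≡ 3 (mod 4) is unaccounted for. Put m = 4s+3:
(4s+3)^4 - (4s+3)^2 - 12(4s+3) + 8 expands to 256s^4 + 768s^3 + 848s^2 + 360s + 44,
and factoring out 4 leaves 4(64s^4 + 192s^3 + 212s^2 + 90s + 11).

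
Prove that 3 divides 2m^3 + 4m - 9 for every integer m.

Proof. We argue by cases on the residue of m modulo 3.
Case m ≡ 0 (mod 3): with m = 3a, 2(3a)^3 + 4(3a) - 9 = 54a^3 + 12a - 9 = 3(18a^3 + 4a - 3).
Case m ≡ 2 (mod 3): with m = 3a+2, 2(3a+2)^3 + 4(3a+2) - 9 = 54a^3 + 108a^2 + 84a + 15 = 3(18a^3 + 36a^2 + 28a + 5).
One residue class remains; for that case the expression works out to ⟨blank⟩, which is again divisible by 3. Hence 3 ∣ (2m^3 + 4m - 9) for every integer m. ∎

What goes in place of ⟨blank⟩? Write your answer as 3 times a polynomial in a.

3(18a^3 + 18a^2 + 10a - 1)

The residues treated are {0, 2}, so the missing case is m ≡ 1 (mod 3); write m = 3a+1.
Then 2(3a+1)^3 + 4(3a+1) - 9 = 54a^3 + 54a^2 + 30a - 3 = 3(18a^3 + 18a^2 + 10a - 1).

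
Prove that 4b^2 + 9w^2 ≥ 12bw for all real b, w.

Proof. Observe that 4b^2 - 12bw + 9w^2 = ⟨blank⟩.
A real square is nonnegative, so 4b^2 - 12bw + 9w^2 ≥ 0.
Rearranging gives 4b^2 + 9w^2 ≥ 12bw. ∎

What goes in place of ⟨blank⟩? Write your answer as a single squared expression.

The leading and trailing coefficients are 2^2 and 3^2, and 12 = 2·2·3, so the trinomial is (2b - 3w)^2.
Hence 4b^2 - 12bw + 9w^2 ≥ 0.

(2b - 3w)^2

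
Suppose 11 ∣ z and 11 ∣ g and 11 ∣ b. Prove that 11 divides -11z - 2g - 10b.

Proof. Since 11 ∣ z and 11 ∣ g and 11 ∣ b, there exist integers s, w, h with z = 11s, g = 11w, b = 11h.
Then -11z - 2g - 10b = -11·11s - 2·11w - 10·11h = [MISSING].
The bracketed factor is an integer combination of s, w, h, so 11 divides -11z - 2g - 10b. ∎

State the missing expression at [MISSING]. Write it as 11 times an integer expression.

Pull the common 11 out of every term: -11·11s - 2·11w - 10·11h = 11(-10h - 11s - 2w).
-10h - 11s - 2w is an integer, which exhibits the divisibility.

11(-10h - 11s - 2w)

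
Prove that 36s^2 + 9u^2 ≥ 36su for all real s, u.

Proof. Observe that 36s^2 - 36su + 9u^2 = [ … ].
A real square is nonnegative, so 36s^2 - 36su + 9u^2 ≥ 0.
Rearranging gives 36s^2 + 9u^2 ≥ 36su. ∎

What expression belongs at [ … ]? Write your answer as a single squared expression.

(6s - 3u)^2

The leading and trailing coefficients are 6^2 and 3^2, and 36 = 2·6·3, so the trinomial is (6s - 3u)^2.
Hence 36s^2 - 36su + 9u^2 ≥ 0.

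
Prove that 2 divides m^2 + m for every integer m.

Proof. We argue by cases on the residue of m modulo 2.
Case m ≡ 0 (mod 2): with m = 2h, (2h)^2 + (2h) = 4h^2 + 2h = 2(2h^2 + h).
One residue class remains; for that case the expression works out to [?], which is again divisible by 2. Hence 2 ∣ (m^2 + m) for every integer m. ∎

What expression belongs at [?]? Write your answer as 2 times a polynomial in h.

2(2h^2 + 3h + 1)

Only m ≡ 1 (mod 2) is unaccounted for. Put m = 2h+1:
(2h+1)^2 + (2h+1) expands to 4h^2 + 6h + 2,
and factoring out 2 leaves 2(2h^2 + 3h + 1).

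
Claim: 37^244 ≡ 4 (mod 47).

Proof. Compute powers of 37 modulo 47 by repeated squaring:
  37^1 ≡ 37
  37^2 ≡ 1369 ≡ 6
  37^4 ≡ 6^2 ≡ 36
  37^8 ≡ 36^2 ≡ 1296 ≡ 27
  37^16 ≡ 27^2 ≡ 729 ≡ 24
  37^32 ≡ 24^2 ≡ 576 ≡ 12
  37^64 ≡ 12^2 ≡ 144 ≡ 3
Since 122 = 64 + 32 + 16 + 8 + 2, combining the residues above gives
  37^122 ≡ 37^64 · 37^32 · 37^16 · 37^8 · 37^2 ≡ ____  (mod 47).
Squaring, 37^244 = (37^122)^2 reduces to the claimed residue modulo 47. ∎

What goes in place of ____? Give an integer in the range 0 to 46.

2

Multiply the listed residues: 3 · 12 · 24 · 27 · 6 = 36 → 864 → 23328 → 139968.
Reducing modulo 47: 139968 = 2978·47 + 2, so 37^122 ≡ 2.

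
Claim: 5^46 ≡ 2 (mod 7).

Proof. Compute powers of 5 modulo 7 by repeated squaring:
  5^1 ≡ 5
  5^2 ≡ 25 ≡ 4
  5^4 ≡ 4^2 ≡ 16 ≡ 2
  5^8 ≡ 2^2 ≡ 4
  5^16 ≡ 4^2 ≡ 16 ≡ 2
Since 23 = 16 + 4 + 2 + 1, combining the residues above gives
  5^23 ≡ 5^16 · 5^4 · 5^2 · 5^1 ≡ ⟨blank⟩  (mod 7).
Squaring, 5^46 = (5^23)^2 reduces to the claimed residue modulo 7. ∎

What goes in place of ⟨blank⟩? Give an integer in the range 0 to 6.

5^16 · 5^4 · 5^2 · 5^1 ≡ 2 · 2 · 4 · 5 = 80.
80 mod 7 = 3, so 5^23 ≡ 3 (mod 7).

3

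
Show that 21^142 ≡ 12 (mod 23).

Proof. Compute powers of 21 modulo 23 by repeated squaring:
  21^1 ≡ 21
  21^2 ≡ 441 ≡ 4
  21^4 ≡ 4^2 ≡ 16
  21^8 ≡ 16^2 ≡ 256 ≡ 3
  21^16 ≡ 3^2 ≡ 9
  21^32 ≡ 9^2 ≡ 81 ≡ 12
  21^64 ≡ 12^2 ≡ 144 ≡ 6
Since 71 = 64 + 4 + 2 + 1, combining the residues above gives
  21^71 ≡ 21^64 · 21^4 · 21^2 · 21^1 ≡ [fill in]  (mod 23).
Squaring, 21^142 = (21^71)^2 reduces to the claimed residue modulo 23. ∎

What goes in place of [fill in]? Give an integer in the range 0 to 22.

Multiply the listed residues: 6 · 16 · 4 · 21 = 96 → 384 → 8064.
Reducing modulo 23: 8064 = 350·23 + 14, so 21^71 ≡ 14.

14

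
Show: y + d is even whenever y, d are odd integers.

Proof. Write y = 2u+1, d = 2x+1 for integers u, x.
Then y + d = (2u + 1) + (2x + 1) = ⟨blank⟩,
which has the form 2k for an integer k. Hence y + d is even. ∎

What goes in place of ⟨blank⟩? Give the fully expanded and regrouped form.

2(u + x + 1)

(2u + 1) + (2x + 1) = 2u + 2x + 2
= 2(u + x + 1).
Since u + x + 1 is an integer, the sum is of the form 2k for an integer k.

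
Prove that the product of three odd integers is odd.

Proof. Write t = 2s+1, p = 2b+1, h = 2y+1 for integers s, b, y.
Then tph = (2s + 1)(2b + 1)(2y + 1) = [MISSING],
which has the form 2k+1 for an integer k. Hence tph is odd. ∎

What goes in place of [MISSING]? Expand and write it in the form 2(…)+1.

(2s + 1)(2b + 1)(2y + 1) = 8bsy + 4bs + 4by + 2b + 4sy + 2s + 2y + 1
= 2(4bsy + 2bs + 2by + b + 2sy + s + y) + 1.
Since 4bsy + 2bs + 2by + b + 2sy + s + y is an integer, the product is of the form 2k+1 for an integer k.

2(4bsy + 2bs + 2by + b + 2sy + s + y) + 1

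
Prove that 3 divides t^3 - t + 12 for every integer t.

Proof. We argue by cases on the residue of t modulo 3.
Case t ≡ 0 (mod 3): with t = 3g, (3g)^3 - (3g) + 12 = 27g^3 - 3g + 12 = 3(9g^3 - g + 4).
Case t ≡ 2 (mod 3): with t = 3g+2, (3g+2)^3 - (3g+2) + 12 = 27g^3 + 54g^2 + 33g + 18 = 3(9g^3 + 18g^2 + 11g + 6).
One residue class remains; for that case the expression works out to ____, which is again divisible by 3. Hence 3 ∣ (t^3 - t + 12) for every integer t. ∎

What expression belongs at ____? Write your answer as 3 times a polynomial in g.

The residues treated are {0, 2}, so the missing case is t ≡ 1 (mod 3); write t = 3g+1.
Then (3g+1)^3 - (3g+1) + 12 = 27g^3 + 27g^2 + 6g + 12 = 3(9g^3 + 9g^2 + 2g + 4).

3(9g^3 + 9g^2 + 2g + 4)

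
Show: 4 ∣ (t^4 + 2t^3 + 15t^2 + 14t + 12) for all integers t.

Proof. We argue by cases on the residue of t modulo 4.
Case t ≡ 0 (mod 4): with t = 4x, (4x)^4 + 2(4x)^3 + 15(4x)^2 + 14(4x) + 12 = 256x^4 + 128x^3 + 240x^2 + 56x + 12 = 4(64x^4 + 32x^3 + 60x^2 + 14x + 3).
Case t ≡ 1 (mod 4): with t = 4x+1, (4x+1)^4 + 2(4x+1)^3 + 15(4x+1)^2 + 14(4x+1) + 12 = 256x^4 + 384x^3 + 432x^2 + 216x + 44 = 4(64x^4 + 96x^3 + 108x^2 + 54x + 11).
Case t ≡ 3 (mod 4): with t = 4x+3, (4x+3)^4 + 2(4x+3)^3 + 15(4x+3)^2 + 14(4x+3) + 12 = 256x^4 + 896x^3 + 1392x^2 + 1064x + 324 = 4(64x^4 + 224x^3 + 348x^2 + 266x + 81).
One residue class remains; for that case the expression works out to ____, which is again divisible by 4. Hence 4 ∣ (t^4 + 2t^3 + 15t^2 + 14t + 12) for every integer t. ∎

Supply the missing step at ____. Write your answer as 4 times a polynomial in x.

4(64x^4 + 160x^3 + 204x^2 + 130x + 33)

Only t ≡ 2 (mod 4) is unaccounted for. Put t = 4x+2:
(4x+2)^4 + 2(4x+2)^3 + 15(4x+2)^2 + 14(4x+2) + 12 expands to 256x^4 + 640x^3 + 816x^2 + 520x + 132,
and factoring out 4 leaves 4(64x^4 + 160x^3 + 204x^2 + 130x + 33).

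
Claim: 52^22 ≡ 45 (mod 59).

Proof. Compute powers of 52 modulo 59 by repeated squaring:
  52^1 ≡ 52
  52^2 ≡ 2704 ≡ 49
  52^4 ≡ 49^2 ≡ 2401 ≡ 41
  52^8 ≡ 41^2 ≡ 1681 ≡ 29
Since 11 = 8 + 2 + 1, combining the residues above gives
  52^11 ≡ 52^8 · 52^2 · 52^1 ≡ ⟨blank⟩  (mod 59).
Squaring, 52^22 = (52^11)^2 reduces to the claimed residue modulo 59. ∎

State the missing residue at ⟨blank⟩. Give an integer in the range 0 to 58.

24

Multiply the listed residues: 29 · 49 · 52 = 1421 → 73892.
Reducing modulo 59: 73892 = 1252·59 + 24, so 52^11 ≡ 24.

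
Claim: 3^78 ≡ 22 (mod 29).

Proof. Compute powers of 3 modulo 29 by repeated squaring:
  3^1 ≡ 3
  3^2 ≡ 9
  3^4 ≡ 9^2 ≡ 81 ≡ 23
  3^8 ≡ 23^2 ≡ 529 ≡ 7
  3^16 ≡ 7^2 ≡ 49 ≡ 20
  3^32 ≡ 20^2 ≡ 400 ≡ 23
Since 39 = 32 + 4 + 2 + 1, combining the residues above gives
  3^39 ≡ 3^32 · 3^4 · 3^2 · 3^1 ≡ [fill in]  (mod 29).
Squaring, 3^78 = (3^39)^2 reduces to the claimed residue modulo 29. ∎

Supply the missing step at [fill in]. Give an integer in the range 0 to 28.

3^32 · 3^4 · 3^2 · 3^1 ≡ 23 · 23 · 9 · 3 = 14283.
14283 mod 29 = 15, so 3^39 ≡ 15 (mod 29).

15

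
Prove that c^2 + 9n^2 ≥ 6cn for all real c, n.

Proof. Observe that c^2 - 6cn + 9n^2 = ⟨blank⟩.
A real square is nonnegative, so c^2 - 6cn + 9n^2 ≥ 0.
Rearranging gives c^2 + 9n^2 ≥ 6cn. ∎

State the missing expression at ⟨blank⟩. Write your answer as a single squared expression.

c^2 - 6cn + 9n^2 is a perfect-square trinomial: the outer terms are (c)^2 and (3n)^2, and the cross term is -2·c·3n.
So c^2 - 6cn + 9n^2 = (c - 3n)^2 ≥ 0.

(c - 3n)^2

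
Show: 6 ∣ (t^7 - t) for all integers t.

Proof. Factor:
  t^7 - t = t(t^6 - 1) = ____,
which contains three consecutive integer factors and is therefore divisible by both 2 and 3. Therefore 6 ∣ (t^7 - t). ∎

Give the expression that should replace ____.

(t - 1)t(t + 1)(t^4 + t^2 + 1)

t^6 - 1 = (t^2 - 1)(t^4 + t^2 + 1), and t^2 - 1 = (t-1)(t+1).
So t(t^6 - 1) = (t - 1)t(t + 1)(t^4 + t^2 + 1).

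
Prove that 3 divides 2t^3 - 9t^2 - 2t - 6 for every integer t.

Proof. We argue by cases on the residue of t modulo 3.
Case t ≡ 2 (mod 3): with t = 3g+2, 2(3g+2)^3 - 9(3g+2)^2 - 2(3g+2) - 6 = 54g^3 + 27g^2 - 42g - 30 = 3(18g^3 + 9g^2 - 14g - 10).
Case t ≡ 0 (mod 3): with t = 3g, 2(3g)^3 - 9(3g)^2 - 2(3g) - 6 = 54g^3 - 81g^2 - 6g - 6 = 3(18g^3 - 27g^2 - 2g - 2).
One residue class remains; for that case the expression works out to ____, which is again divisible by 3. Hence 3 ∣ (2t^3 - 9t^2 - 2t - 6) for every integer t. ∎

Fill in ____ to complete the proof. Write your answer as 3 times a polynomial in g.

3(18g^3 - 9g^2 - 14g - 5)

Only t ≡ 1 (mod 3) is unaccounted for. Put t = 3g+1:
2(3g+1)^3 - 9(3g+1)^2 - 2(3g+1) - 6 expands to 54g^3 - 27g^2 - 42g - 15,
and factoring out 3 leaves 3(18g^3 - 9g^2 - 14g - 5).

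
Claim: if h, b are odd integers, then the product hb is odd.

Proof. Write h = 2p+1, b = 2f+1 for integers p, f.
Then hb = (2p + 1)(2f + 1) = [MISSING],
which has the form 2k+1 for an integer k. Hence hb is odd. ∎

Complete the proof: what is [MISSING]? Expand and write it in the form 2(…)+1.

2(2fp + f + p) + 1

Expanding: (2p + 1)(2f + 1) = 4fp + 2f + 2p + 1.
Every term except the constant is even, so this is 2(2fp + f + p) + 1,
and 2fp + f + p ∈ ℤ gives the required form.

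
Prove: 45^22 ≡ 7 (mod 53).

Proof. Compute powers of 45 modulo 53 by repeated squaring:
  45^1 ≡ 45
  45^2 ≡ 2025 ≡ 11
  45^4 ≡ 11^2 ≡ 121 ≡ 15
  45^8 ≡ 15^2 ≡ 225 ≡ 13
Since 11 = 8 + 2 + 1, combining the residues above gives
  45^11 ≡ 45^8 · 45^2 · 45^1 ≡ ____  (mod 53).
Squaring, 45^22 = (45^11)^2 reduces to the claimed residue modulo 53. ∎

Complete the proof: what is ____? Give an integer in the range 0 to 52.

22

45^8 · 45^2 · 45^1 ≡ 13 · 11 · 45 = 6435.
6435 mod 53 = 22, so 45^11 ≡ 22 (mod 53).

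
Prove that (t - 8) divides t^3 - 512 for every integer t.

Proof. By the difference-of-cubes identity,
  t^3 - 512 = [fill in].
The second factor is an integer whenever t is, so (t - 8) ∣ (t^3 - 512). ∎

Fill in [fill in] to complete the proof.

Polynomial division of t^3 - 512 by t - 8 leaves remainder 0 and quotient t^2 + 8t + 64.
Hence t^3 - 512 = (t - 8)(t^2 + 8t + 64).

(t - 8)(t^2 + 8t + 64)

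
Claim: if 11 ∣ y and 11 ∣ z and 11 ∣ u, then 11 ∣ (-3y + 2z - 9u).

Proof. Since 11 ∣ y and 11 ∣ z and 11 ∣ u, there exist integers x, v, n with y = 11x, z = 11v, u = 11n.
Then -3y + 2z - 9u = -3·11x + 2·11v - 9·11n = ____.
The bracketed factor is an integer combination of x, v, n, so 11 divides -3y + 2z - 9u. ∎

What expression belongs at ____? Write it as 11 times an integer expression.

11(-9n + 2v - 3x)

Pull the common 11 out of every term: -3·11x + 2·11v - 9·11n = 11(-9n + 2v - 3x).
-9n + 2v - 3x is an integer, which exhibits the divisibility.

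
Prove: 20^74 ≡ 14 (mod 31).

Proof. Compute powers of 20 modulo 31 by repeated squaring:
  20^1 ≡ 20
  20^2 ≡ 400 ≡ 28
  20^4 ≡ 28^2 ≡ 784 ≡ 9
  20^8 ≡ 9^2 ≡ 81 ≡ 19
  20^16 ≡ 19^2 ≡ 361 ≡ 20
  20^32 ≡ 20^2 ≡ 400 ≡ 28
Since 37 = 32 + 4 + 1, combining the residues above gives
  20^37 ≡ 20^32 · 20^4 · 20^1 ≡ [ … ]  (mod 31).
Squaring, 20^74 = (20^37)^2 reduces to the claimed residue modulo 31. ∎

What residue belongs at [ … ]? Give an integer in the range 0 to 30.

Multiply the listed residues: 28 · 9 · 20 = 252 → 5040.
Reducing modulo 31: 5040 = 162·31 + 18, so 20^37 ≡ 18.

18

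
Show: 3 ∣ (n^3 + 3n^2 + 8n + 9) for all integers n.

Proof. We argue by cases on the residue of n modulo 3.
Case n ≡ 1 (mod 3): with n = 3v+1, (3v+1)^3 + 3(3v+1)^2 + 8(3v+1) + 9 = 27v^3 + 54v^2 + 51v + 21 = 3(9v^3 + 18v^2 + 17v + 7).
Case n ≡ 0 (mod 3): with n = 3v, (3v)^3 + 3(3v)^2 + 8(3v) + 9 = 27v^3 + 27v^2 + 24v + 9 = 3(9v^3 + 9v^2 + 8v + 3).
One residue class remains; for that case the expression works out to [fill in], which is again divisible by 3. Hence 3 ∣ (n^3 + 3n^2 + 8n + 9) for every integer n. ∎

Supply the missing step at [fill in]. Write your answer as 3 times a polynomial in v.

The residues treated are {1, 0}, so the missing case is n ≡ 2 (mod 3); write n = 3v+2.
Then (3v+2)^3 + 3(3v+2)^2 + 8(3v+2) + 9 = 27v^3 + 81v^2 + 96v + 45 = 3(9v^3 + 27v^2 + 32v + 15).

3(9v^3 + 27v^2 + 32v + 15)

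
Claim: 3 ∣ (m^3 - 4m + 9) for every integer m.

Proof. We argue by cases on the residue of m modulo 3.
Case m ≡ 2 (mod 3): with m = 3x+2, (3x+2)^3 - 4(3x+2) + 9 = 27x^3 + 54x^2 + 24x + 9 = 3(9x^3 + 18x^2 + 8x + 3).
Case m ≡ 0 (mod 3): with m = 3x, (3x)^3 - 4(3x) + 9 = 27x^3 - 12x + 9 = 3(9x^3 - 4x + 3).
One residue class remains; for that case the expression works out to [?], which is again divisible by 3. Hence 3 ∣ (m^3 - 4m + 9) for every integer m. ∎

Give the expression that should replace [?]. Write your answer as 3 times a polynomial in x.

3(9x^3 + 9x^2 - x + 2)

The residues treated are {2, 0}, so the missing case is m ≡ 1 (mod 3); write m = 3x+1.
Then (3x+1)^3 - 4(3x+1) + 9 = 27x^3 + 27x^2 - 3x + 6 = 3(9x^3 + 9x^2 - x + 2).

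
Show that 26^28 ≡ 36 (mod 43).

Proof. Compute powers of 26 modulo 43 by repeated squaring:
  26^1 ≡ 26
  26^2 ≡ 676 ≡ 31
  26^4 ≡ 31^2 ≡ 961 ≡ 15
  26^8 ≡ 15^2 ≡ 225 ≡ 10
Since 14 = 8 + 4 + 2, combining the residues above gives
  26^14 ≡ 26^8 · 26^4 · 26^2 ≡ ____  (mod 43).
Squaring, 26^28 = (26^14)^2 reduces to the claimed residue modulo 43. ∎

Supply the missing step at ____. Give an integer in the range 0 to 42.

6

26^8 · 26^4 · 26^2 ≡ 10 · 15 · 31 = 4650.
4650 mod 43 = 6, so 26^14 ≡ 6 (mod 43).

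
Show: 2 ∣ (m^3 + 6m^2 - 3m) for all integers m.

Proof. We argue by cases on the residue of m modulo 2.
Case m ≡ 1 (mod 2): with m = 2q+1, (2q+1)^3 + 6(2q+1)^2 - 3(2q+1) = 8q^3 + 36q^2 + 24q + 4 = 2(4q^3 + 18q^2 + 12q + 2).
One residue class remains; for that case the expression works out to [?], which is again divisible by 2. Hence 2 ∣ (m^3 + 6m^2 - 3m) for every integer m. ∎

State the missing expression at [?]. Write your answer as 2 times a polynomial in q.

2(4q^3 + 12q^2 - 3q)

The residues treated are {1}, so the missing case is m ≡ 0 (mod 2); write m = 2q.
Then (2q)^3 + 6(2q)^2 - 3(2q) = 8q^3 + 24q^2 - 6q = 2(4q^3 + 12q^2 - 3q).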